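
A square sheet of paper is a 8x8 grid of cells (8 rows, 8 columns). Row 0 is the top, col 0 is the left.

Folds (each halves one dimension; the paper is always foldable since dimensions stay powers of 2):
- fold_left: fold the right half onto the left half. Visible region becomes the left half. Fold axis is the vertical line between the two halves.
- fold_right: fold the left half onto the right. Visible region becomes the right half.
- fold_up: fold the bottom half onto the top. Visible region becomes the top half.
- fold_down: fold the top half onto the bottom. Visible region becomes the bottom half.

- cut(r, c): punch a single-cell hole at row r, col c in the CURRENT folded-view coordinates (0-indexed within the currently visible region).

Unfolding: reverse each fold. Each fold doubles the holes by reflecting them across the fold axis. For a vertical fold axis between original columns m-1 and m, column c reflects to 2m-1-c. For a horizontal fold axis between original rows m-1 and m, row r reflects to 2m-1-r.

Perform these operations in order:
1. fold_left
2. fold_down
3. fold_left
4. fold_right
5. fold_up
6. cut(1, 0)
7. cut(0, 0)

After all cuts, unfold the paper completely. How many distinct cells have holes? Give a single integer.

Answer: 64

Derivation:
Op 1 fold_left: fold axis v@4; visible region now rows[0,8) x cols[0,4) = 8x4
Op 2 fold_down: fold axis h@4; visible region now rows[4,8) x cols[0,4) = 4x4
Op 3 fold_left: fold axis v@2; visible region now rows[4,8) x cols[0,2) = 4x2
Op 4 fold_right: fold axis v@1; visible region now rows[4,8) x cols[1,2) = 4x1
Op 5 fold_up: fold axis h@6; visible region now rows[4,6) x cols[1,2) = 2x1
Op 6 cut(1, 0): punch at orig (5,1); cuts so far [(5, 1)]; region rows[4,6) x cols[1,2) = 2x1
Op 7 cut(0, 0): punch at orig (4,1); cuts so far [(4, 1), (5, 1)]; region rows[4,6) x cols[1,2) = 2x1
Unfold 1 (reflect across h@6): 4 holes -> [(4, 1), (5, 1), (6, 1), (7, 1)]
Unfold 2 (reflect across v@1): 8 holes -> [(4, 0), (4, 1), (5, 0), (5, 1), (6, 0), (6, 1), (7, 0), (7, 1)]
Unfold 3 (reflect across v@2): 16 holes -> [(4, 0), (4, 1), (4, 2), (4, 3), (5, 0), (5, 1), (5, 2), (5, 3), (6, 0), (6, 1), (6, 2), (6, 3), (7, 0), (7, 1), (7, 2), (7, 3)]
Unfold 4 (reflect across h@4): 32 holes -> [(0, 0), (0, 1), (0, 2), (0, 3), (1, 0), (1, 1), (1, 2), (1, 3), (2, 0), (2, 1), (2, 2), (2, 3), (3, 0), (3, 1), (3, 2), (3, 3), (4, 0), (4, 1), (4, 2), (4, 3), (5, 0), (5, 1), (5, 2), (5, 3), (6, 0), (6, 1), (6, 2), (6, 3), (7, 0), (7, 1), (7, 2), (7, 3)]
Unfold 5 (reflect across v@4): 64 holes -> [(0, 0), (0, 1), (0, 2), (0, 3), (0, 4), (0, 5), (0, 6), (0, 7), (1, 0), (1, 1), (1, 2), (1, 3), (1, 4), (1, 5), (1, 6), (1, 7), (2, 0), (2, 1), (2, 2), (2, 3), (2, 4), (2, 5), (2, 6), (2, 7), (3, 0), (3, 1), (3, 2), (3, 3), (3, 4), (3, 5), (3, 6), (3, 7), (4, 0), (4, 1), (4, 2), (4, 3), (4, 4), (4, 5), (4, 6), (4, 7), (5, 0), (5, 1), (5, 2), (5, 3), (5, 4), (5, 5), (5, 6), (5, 7), (6, 0), (6, 1), (6, 2), (6, 3), (6, 4), (6, 5), (6, 6), (6, 7), (7, 0), (7, 1), (7, 2), (7, 3), (7, 4), (7, 5), (7, 6), (7, 7)]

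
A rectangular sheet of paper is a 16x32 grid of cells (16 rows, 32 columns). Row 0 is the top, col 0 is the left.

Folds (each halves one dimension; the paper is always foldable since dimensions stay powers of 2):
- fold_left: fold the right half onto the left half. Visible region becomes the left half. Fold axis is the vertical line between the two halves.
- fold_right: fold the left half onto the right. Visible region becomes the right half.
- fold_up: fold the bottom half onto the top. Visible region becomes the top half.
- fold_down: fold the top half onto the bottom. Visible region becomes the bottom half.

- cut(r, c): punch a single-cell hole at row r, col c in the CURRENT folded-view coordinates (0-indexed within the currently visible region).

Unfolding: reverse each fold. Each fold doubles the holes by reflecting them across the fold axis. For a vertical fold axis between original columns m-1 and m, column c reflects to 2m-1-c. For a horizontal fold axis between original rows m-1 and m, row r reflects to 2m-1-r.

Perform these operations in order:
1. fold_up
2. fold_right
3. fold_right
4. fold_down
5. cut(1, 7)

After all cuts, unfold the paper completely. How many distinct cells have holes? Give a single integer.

Answer: 16

Derivation:
Op 1 fold_up: fold axis h@8; visible region now rows[0,8) x cols[0,32) = 8x32
Op 2 fold_right: fold axis v@16; visible region now rows[0,8) x cols[16,32) = 8x16
Op 3 fold_right: fold axis v@24; visible region now rows[0,8) x cols[24,32) = 8x8
Op 4 fold_down: fold axis h@4; visible region now rows[4,8) x cols[24,32) = 4x8
Op 5 cut(1, 7): punch at orig (5,31); cuts so far [(5, 31)]; region rows[4,8) x cols[24,32) = 4x8
Unfold 1 (reflect across h@4): 2 holes -> [(2, 31), (5, 31)]
Unfold 2 (reflect across v@24): 4 holes -> [(2, 16), (2, 31), (5, 16), (5, 31)]
Unfold 3 (reflect across v@16): 8 holes -> [(2, 0), (2, 15), (2, 16), (2, 31), (5, 0), (5, 15), (5, 16), (5, 31)]
Unfold 4 (reflect across h@8): 16 holes -> [(2, 0), (2, 15), (2, 16), (2, 31), (5, 0), (5, 15), (5, 16), (5, 31), (10, 0), (10, 15), (10, 16), (10, 31), (13, 0), (13, 15), (13, 16), (13, 31)]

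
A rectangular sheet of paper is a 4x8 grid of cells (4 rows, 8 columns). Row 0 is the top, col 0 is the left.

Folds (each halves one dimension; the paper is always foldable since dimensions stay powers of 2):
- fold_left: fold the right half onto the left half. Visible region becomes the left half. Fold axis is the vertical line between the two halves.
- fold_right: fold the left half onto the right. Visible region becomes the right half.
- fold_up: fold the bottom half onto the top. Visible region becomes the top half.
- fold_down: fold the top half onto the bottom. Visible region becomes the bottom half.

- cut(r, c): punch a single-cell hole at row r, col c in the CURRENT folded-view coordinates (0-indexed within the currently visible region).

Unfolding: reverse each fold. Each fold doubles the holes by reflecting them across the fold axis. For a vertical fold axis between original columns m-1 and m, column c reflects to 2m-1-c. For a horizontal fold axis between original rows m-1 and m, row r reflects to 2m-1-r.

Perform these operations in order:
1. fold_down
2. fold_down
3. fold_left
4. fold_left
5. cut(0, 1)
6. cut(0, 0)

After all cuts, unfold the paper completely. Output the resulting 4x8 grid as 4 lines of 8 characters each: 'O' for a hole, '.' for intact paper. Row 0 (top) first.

Answer: OOOOOOOO
OOOOOOOO
OOOOOOOO
OOOOOOOO

Derivation:
Op 1 fold_down: fold axis h@2; visible region now rows[2,4) x cols[0,8) = 2x8
Op 2 fold_down: fold axis h@3; visible region now rows[3,4) x cols[0,8) = 1x8
Op 3 fold_left: fold axis v@4; visible region now rows[3,4) x cols[0,4) = 1x4
Op 4 fold_left: fold axis v@2; visible region now rows[3,4) x cols[0,2) = 1x2
Op 5 cut(0, 1): punch at orig (3,1); cuts so far [(3, 1)]; region rows[3,4) x cols[0,2) = 1x2
Op 6 cut(0, 0): punch at orig (3,0); cuts so far [(3, 0), (3, 1)]; region rows[3,4) x cols[0,2) = 1x2
Unfold 1 (reflect across v@2): 4 holes -> [(3, 0), (3, 1), (3, 2), (3, 3)]
Unfold 2 (reflect across v@4): 8 holes -> [(3, 0), (3, 1), (3, 2), (3, 3), (3, 4), (3, 5), (3, 6), (3, 7)]
Unfold 3 (reflect across h@3): 16 holes -> [(2, 0), (2, 1), (2, 2), (2, 3), (2, 4), (2, 5), (2, 6), (2, 7), (3, 0), (3, 1), (3, 2), (3, 3), (3, 4), (3, 5), (3, 6), (3, 7)]
Unfold 4 (reflect across h@2): 32 holes -> [(0, 0), (0, 1), (0, 2), (0, 3), (0, 4), (0, 5), (0, 6), (0, 7), (1, 0), (1, 1), (1, 2), (1, 3), (1, 4), (1, 5), (1, 6), (1, 7), (2, 0), (2, 1), (2, 2), (2, 3), (2, 4), (2, 5), (2, 6), (2, 7), (3, 0), (3, 1), (3, 2), (3, 3), (3, 4), (3, 5), (3, 6), (3, 7)]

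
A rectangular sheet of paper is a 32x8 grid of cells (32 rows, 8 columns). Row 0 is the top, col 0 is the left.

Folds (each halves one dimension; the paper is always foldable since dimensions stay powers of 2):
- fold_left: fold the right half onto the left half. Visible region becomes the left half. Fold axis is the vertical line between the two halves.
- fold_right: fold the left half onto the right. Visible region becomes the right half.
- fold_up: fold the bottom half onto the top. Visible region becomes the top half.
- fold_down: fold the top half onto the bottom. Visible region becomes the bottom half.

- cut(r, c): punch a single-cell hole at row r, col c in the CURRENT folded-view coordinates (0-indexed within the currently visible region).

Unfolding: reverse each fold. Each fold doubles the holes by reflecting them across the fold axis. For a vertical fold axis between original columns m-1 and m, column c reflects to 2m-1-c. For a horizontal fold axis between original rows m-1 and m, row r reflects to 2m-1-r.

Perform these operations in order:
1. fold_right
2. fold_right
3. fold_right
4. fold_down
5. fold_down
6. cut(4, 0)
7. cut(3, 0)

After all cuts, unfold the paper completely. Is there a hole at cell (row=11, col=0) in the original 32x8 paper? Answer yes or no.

Op 1 fold_right: fold axis v@4; visible region now rows[0,32) x cols[4,8) = 32x4
Op 2 fold_right: fold axis v@6; visible region now rows[0,32) x cols[6,8) = 32x2
Op 3 fold_right: fold axis v@7; visible region now rows[0,32) x cols[7,8) = 32x1
Op 4 fold_down: fold axis h@16; visible region now rows[16,32) x cols[7,8) = 16x1
Op 5 fold_down: fold axis h@24; visible region now rows[24,32) x cols[7,8) = 8x1
Op 6 cut(4, 0): punch at orig (28,7); cuts so far [(28, 7)]; region rows[24,32) x cols[7,8) = 8x1
Op 7 cut(3, 0): punch at orig (27,7); cuts so far [(27, 7), (28, 7)]; region rows[24,32) x cols[7,8) = 8x1
Unfold 1 (reflect across h@24): 4 holes -> [(19, 7), (20, 7), (27, 7), (28, 7)]
Unfold 2 (reflect across h@16): 8 holes -> [(3, 7), (4, 7), (11, 7), (12, 7), (19, 7), (20, 7), (27, 7), (28, 7)]
Unfold 3 (reflect across v@7): 16 holes -> [(3, 6), (3, 7), (4, 6), (4, 7), (11, 6), (11, 7), (12, 6), (12, 7), (19, 6), (19, 7), (20, 6), (20, 7), (27, 6), (27, 7), (28, 6), (28, 7)]
Unfold 4 (reflect across v@6): 32 holes -> [(3, 4), (3, 5), (3, 6), (3, 7), (4, 4), (4, 5), (4, 6), (4, 7), (11, 4), (11, 5), (11, 6), (11, 7), (12, 4), (12, 5), (12, 6), (12, 7), (19, 4), (19, 5), (19, 6), (19, 7), (20, 4), (20, 5), (20, 6), (20, 7), (27, 4), (27, 5), (27, 6), (27, 7), (28, 4), (28, 5), (28, 6), (28, 7)]
Unfold 5 (reflect across v@4): 64 holes -> [(3, 0), (3, 1), (3, 2), (3, 3), (3, 4), (3, 5), (3, 6), (3, 7), (4, 0), (4, 1), (4, 2), (4, 3), (4, 4), (4, 5), (4, 6), (4, 7), (11, 0), (11, 1), (11, 2), (11, 3), (11, 4), (11, 5), (11, 6), (11, 7), (12, 0), (12, 1), (12, 2), (12, 3), (12, 4), (12, 5), (12, 6), (12, 7), (19, 0), (19, 1), (19, 2), (19, 3), (19, 4), (19, 5), (19, 6), (19, 7), (20, 0), (20, 1), (20, 2), (20, 3), (20, 4), (20, 5), (20, 6), (20, 7), (27, 0), (27, 1), (27, 2), (27, 3), (27, 4), (27, 5), (27, 6), (27, 7), (28, 0), (28, 1), (28, 2), (28, 3), (28, 4), (28, 5), (28, 6), (28, 7)]
Holes: [(3, 0), (3, 1), (3, 2), (3, 3), (3, 4), (3, 5), (3, 6), (3, 7), (4, 0), (4, 1), (4, 2), (4, 3), (4, 4), (4, 5), (4, 6), (4, 7), (11, 0), (11, 1), (11, 2), (11, 3), (11, 4), (11, 5), (11, 6), (11, 7), (12, 0), (12, 1), (12, 2), (12, 3), (12, 4), (12, 5), (12, 6), (12, 7), (19, 0), (19, 1), (19, 2), (19, 3), (19, 4), (19, 5), (19, 6), (19, 7), (20, 0), (20, 1), (20, 2), (20, 3), (20, 4), (20, 5), (20, 6), (20, 7), (27, 0), (27, 1), (27, 2), (27, 3), (27, 4), (27, 5), (27, 6), (27, 7), (28, 0), (28, 1), (28, 2), (28, 3), (28, 4), (28, 5), (28, 6), (28, 7)]

Answer: yes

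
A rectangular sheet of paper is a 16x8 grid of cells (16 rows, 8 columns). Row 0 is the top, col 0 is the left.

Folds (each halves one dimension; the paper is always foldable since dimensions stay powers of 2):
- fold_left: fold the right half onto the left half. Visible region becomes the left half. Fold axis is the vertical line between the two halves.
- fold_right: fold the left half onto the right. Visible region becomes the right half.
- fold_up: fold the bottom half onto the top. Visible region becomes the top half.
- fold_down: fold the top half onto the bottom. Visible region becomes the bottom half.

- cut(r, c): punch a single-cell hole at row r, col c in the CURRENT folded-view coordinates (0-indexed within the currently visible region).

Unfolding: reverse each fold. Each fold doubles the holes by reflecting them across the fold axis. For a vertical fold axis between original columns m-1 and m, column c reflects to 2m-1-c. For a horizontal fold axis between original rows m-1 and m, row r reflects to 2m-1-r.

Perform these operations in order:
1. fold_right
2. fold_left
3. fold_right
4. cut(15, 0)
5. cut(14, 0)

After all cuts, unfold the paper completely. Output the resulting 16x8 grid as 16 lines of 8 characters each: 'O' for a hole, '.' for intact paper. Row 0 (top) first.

Op 1 fold_right: fold axis v@4; visible region now rows[0,16) x cols[4,8) = 16x4
Op 2 fold_left: fold axis v@6; visible region now rows[0,16) x cols[4,6) = 16x2
Op 3 fold_right: fold axis v@5; visible region now rows[0,16) x cols[5,6) = 16x1
Op 4 cut(15, 0): punch at orig (15,5); cuts so far [(15, 5)]; region rows[0,16) x cols[5,6) = 16x1
Op 5 cut(14, 0): punch at orig (14,5); cuts so far [(14, 5), (15, 5)]; region rows[0,16) x cols[5,6) = 16x1
Unfold 1 (reflect across v@5): 4 holes -> [(14, 4), (14, 5), (15, 4), (15, 5)]
Unfold 2 (reflect across v@6): 8 holes -> [(14, 4), (14, 5), (14, 6), (14, 7), (15, 4), (15, 5), (15, 6), (15, 7)]
Unfold 3 (reflect across v@4): 16 holes -> [(14, 0), (14, 1), (14, 2), (14, 3), (14, 4), (14, 5), (14, 6), (14, 7), (15, 0), (15, 1), (15, 2), (15, 3), (15, 4), (15, 5), (15, 6), (15, 7)]

Answer: ........
........
........
........
........
........
........
........
........
........
........
........
........
........
OOOOOOOO
OOOOOOOO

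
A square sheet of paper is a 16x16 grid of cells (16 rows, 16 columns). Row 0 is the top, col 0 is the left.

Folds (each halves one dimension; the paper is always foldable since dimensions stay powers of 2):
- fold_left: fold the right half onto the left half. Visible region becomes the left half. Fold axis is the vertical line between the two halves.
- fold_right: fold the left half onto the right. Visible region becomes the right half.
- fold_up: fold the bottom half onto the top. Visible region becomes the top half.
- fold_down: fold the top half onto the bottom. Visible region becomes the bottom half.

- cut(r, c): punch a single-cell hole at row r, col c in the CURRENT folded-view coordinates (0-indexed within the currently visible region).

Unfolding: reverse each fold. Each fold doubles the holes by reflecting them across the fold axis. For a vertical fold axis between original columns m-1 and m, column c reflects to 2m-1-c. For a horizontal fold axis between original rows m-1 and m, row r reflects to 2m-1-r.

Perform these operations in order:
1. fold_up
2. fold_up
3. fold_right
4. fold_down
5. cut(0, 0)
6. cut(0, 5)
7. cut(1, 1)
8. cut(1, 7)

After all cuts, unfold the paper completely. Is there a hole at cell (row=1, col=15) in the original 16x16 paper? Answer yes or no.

Answer: no

Derivation:
Op 1 fold_up: fold axis h@8; visible region now rows[0,8) x cols[0,16) = 8x16
Op 2 fold_up: fold axis h@4; visible region now rows[0,4) x cols[0,16) = 4x16
Op 3 fold_right: fold axis v@8; visible region now rows[0,4) x cols[8,16) = 4x8
Op 4 fold_down: fold axis h@2; visible region now rows[2,4) x cols[8,16) = 2x8
Op 5 cut(0, 0): punch at orig (2,8); cuts so far [(2, 8)]; region rows[2,4) x cols[8,16) = 2x8
Op 6 cut(0, 5): punch at orig (2,13); cuts so far [(2, 8), (2, 13)]; region rows[2,4) x cols[8,16) = 2x8
Op 7 cut(1, 1): punch at orig (3,9); cuts so far [(2, 8), (2, 13), (3, 9)]; region rows[2,4) x cols[8,16) = 2x8
Op 8 cut(1, 7): punch at orig (3,15); cuts so far [(2, 8), (2, 13), (3, 9), (3, 15)]; region rows[2,4) x cols[8,16) = 2x8
Unfold 1 (reflect across h@2): 8 holes -> [(0, 9), (0, 15), (1, 8), (1, 13), (2, 8), (2, 13), (3, 9), (3, 15)]
Unfold 2 (reflect across v@8): 16 holes -> [(0, 0), (0, 6), (0, 9), (0, 15), (1, 2), (1, 7), (1, 8), (1, 13), (2, 2), (2, 7), (2, 8), (2, 13), (3, 0), (3, 6), (3, 9), (3, 15)]
Unfold 3 (reflect across h@4): 32 holes -> [(0, 0), (0, 6), (0, 9), (0, 15), (1, 2), (1, 7), (1, 8), (1, 13), (2, 2), (2, 7), (2, 8), (2, 13), (3, 0), (3, 6), (3, 9), (3, 15), (4, 0), (4, 6), (4, 9), (4, 15), (5, 2), (5, 7), (5, 8), (5, 13), (6, 2), (6, 7), (6, 8), (6, 13), (7, 0), (7, 6), (7, 9), (7, 15)]
Unfold 4 (reflect across h@8): 64 holes -> [(0, 0), (0, 6), (0, 9), (0, 15), (1, 2), (1, 7), (1, 8), (1, 13), (2, 2), (2, 7), (2, 8), (2, 13), (3, 0), (3, 6), (3, 9), (3, 15), (4, 0), (4, 6), (4, 9), (4, 15), (5, 2), (5, 7), (5, 8), (5, 13), (6, 2), (6, 7), (6, 8), (6, 13), (7, 0), (7, 6), (7, 9), (7, 15), (8, 0), (8, 6), (8, 9), (8, 15), (9, 2), (9, 7), (9, 8), (9, 13), (10, 2), (10, 7), (10, 8), (10, 13), (11, 0), (11, 6), (11, 9), (11, 15), (12, 0), (12, 6), (12, 9), (12, 15), (13, 2), (13, 7), (13, 8), (13, 13), (14, 2), (14, 7), (14, 8), (14, 13), (15, 0), (15, 6), (15, 9), (15, 15)]
Holes: [(0, 0), (0, 6), (0, 9), (0, 15), (1, 2), (1, 7), (1, 8), (1, 13), (2, 2), (2, 7), (2, 8), (2, 13), (3, 0), (3, 6), (3, 9), (3, 15), (4, 0), (4, 6), (4, 9), (4, 15), (5, 2), (5, 7), (5, 8), (5, 13), (6, 2), (6, 7), (6, 8), (6, 13), (7, 0), (7, 6), (7, 9), (7, 15), (8, 0), (8, 6), (8, 9), (8, 15), (9, 2), (9, 7), (9, 8), (9, 13), (10, 2), (10, 7), (10, 8), (10, 13), (11, 0), (11, 6), (11, 9), (11, 15), (12, 0), (12, 6), (12, 9), (12, 15), (13, 2), (13, 7), (13, 8), (13, 13), (14, 2), (14, 7), (14, 8), (14, 13), (15, 0), (15, 6), (15, 9), (15, 15)]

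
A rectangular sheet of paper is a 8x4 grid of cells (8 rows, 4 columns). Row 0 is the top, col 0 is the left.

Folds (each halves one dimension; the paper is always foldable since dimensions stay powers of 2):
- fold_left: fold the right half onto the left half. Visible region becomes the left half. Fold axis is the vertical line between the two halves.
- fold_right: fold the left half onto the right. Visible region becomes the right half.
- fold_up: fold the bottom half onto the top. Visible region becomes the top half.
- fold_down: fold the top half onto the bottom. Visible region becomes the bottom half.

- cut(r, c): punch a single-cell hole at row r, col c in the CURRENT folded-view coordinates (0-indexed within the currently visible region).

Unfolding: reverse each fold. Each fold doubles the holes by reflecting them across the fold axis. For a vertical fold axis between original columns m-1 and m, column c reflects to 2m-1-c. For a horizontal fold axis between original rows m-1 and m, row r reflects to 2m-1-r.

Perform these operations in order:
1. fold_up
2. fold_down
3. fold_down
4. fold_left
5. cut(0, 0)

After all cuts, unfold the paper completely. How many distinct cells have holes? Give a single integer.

Op 1 fold_up: fold axis h@4; visible region now rows[0,4) x cols[0,4) = 4x4
Op 2 fold_down: fold axis h@2; visible region now rows[2,4) x cols[0,4) = 2x4
Op 3 fold_down: fold axis h@3; visible region now rows[3,4) x cols[0,4) = 1x4
Op 4 fold_left: fold axis v@2; visible region now rows[3,4) x cols[0,2) = 1x2
Op 5 cut(0, 0): punch at orig (3,0); cuts so far [(3, 0)]; region rows[3,4) x cols[0,2) = 1x2
Unfold 1 (reflect across v@2): 2 holes -> [(3, 0), (3, 3)]
Unfold 2 (reflect across h@3): 4 holes -> [(2, 0), (2, 3), (3, 0), (3, 3)]
Unfold 3 (reflect across h@2): 8 holes -> [(0, 0), (0, 3), (1, 0), (1, 3), (2, 0), (2, 3), (3, 0), (3, 3)]
Unfold 4 (reflect across h@4): 16 holes -> [(0, 0), (0, 3), (1, 0), (1, 3), (2, 0), (2, 3), (3, 0), (3, 3), (4, 0), (4, 3), (5, 0), (5, 3), (6, 0), (6, 3), (7, 0), (7, 3)]

Answer: 16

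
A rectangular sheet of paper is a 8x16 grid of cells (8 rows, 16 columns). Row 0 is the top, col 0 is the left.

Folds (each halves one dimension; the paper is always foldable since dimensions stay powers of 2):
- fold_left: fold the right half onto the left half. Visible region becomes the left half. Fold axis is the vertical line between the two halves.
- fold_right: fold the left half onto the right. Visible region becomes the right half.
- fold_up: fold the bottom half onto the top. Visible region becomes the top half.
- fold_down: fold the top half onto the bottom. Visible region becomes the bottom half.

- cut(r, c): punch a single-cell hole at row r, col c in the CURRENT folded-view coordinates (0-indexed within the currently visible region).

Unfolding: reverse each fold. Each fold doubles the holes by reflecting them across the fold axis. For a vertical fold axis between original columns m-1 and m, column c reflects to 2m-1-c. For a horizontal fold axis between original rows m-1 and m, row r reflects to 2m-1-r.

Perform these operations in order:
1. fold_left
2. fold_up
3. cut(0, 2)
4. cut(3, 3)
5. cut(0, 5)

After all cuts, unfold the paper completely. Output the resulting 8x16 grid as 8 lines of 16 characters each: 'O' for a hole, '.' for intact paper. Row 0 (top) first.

Op 1 fold_left: fold axis v@8; visible region now rows[0,8) x cols[0,8) = 8x8
Op 2 fold_up: fold axis h@4; visible region now rows[0,4) x cols[0,8) = 4x8
Op 3 cut(0, 2): punch at orig (0,2); cuts so far [(0, 2)]; region rows[0,4) x cols[0,8) = 4x8
Op 4 cut(3, 3): punch at orig (3,3); cuts so far [(0, 2), (3, 3)]; region rows[0,4) x cols[0,8) = 4x8
Op 5 cut(0, 5): punch at orig (0,5); cuts so far [(0, 2), (0, 5), (3, 3)]; region rows[0,4) x cols[0,8) = 4x8
Unfold 1 (reflect across h@4): 6 holes -> [(0, 2), (0, 5), (3, 3), (4, 3), (7, 2), (7, 5)]
Unfold 2 (reflect across v@8): 12 holes -> [(0, 2), (0, 5), (0, 10), (0, 13), (3, 3), (3, 12), (4, 3), (4, 12), (7, 2), (7, 5), (7, 10), (7, 13)]

Answer: ..O..O....O..O..
................
................
...O........O...
...O........O...
................
................
..O..O....O..O..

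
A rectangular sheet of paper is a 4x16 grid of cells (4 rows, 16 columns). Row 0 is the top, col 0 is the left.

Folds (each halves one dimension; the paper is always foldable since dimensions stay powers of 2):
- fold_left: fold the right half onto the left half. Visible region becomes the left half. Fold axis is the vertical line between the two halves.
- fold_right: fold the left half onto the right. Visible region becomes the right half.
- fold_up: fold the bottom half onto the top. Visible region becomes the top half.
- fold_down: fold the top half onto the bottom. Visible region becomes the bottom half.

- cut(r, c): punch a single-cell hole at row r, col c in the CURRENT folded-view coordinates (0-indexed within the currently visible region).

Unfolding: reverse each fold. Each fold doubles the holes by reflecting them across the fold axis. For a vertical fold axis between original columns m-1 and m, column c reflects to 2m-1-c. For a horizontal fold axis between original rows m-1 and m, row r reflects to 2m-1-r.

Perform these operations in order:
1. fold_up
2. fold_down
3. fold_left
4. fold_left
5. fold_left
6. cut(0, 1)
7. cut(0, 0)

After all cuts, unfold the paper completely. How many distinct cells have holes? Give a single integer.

Op 1 fold_up: fold axis h@2; visible region now rows[0,2) x cols[0,16) = 2x16
Op 2 fold_down: fold axis h@1; visible region now rows[1,2) x cols[0,16) = 1x16
Op 3 fold_left: fold axis v@8; visible region now rows[1,2) x cols[0,8) = 1x8
Op 4 fold_left: fold axis v@4; visible region now rows[1,2) x cols[0,4) = 1x4
Op 5 fold_left: fold axis v@2; visible region now rows[1,2) x cols[0,2) = 1x2
Op 6 cut(0, 1): punch at orig (1,1); cuts so far [(1, 1)]; region rows[1,2) x cols[0,2) = 1x2
Op 7 cut(0, 0): punch at orig (1,0); cuts so far [(1, 0), (1, 1)]; region rows[1,2) x cols[0,2) = 1x2
Unfold 1 (reflect across v@2): 4 holes -> [(1, 0), (1, 1), (1, 2), (1, 3)]
Unfold 2 (reflect across v@4): 8 holes -> [(1, 0), (1, 1), (1, 2), (1, 3), (1, 4), (1, 5), (1, 6), (1, 7)]
Unfold 3 (reflect across v@8): 16 holes -> [(1, 0), (1, 1), (1, 2), (1, 3), (1, 4), (1, 5), (1, 6), (1, 7), (1, 8), (1, 9), (1, 10), (1, 11), (1, 12), (1, 13), (1, 14), (1, 15)]
Unfold 4 (reflect across h@1): 32 holes -> [(0, 0), (0, 1), (0, 2), (0, 3), (0, 4), (0, 5), (0, 6), (0, 7), (0, 8), (0, 9), (0, 10), (0, 11), (0, 12), (0, 13), (0, 14), (0, 15), (1, 0), (1, 1), (1, 2), (1, 3), (1, 4), (1, 5), (1, 6), (1, 7), (1, 8), (1, 9), (1, 10), (1, 11), (1, 12), (1, 13), (1, 14), (1, 15)]
Unfold 5 (reflect across h@2): 64 holes -> [(0, 0), (0, 1), (0, 2), (0, 3), (0, 4), (0, 5), (0, 6), (0, 7), (0, 8), (0, 9), (0, 10), (0, 11), (0, 12), (0, 13), (0, 14), (0, 15), (1, 0), (1, 1), (1, 2), (1, 3), (1, 4), (1, 5), (1, 6), (1, 7), (1, 8), (1, 9), (1, 10), (1, 11), (1, 12), (1, 13), (1, 14), (1, 15), (2, 0), (2, 1), (2, 2), (2, 3), (2, 4), (2, 5), (2, 6), (2, 7), (2, 8), (2, 9), (2, 10), (2, 11), (2, 12), (2, 13), (2, 14), (2, 15), (3, 0), (3, 1), (3, 2), (3, 3), (3, 4), (3, 5), (3, 6), (3, 7), (3, 8), (3, 9), (3, 10), (3, 11), (3, 12), (3, 13), (3, 14), (3, 15)]

Answer: 64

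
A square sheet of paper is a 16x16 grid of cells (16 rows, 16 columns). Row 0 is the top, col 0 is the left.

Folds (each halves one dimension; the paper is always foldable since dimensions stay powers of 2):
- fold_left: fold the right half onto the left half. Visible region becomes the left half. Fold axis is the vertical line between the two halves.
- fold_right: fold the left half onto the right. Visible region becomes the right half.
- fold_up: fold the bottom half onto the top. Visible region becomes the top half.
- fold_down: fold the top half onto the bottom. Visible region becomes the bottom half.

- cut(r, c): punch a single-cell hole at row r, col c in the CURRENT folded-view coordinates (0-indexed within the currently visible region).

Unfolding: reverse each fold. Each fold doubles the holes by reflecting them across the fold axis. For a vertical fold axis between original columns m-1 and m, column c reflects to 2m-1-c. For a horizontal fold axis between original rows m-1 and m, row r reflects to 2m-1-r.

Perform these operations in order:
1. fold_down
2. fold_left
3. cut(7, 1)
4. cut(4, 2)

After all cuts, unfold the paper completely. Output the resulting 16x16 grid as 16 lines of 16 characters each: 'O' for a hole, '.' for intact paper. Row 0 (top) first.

Op 1 fold_down: fold axis h@8; visible region now rows[8,16) x cols[0,16) = 8x16
Op 2 fold_left: fold axis v@8; visible region now rows[8,16) x cols[0,8) = 8x8
Op 3 cut(7, 1): punch at orig (15,1); cuts so far [(15, 1)]; region rows[8,16) x cols[0,8) = 8x8
Op 4 cut(4, 2): punch at orig (12,2); cuts so far [(12, 2), (15, 1)]; region rows[8,16) x cols[0,8) = 8x8
Unfold 1 (reflect across v@8): 4 holes -> [(12, 2), (12, 13), (15, 1), (15, 14)]
Unfold 2 (reflect across h@8): 8 holes -> [(0, 1), (0, 14), (3, 2), (3, 13), (12, 2), (12, 13), (15, 1), (15, 14)]

Answer: .O............O.
................
................
..O..........O..
................
................
................
................
................
................
................
................
..O..........O..
................
................
.O............O.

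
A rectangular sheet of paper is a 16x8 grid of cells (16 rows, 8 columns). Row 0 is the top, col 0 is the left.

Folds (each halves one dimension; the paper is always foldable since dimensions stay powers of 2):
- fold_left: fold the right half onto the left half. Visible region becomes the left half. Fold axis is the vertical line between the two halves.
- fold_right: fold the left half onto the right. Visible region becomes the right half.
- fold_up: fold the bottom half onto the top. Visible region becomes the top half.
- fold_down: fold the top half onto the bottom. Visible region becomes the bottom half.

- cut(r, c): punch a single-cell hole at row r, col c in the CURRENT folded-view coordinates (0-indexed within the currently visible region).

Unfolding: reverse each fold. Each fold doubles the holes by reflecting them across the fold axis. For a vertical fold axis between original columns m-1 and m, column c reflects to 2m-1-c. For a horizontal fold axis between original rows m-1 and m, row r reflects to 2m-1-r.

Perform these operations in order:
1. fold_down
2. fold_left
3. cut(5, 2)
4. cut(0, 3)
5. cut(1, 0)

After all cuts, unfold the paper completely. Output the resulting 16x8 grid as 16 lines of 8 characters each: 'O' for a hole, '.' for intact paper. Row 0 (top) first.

Answer: ........
........
..O..O..
........
........
........
O......O
...OO...
...OO...
O......O
........
........
........
..O..O..
........
........

Derivation:
Op 1 fold_down: fold axis h@8; visible region now rows[8,16) x cols[0,8) = 8x8
Op 2 fold_left: fold axis v@4; visible region now rows[8,16) x cols[0,4) = 8x4
Op 3 cut(5, 2): punch at orig (13,2); cuts so far [(13, 2)]; region rows[8,16) x cols[0,4) = 8x4
Op 4 cut(0, 3): punch at orig (8,3); cuts so far [(8, 3), (13, 2)]; region rows[8,16) x cols[0,4) = 8x4
Op 5 cut(1, 0): punch at orig (9,0); cuts so far [(8, 3), (9, 0), (13, 2)]; region rows[8,16) x cols[0,4) = 8x4
Unfold 1 (reflect across v@4): 6 holes -> [(8, 3), (8, 4), (9, 0), (9, 7), (13, 2), (13, 5)]
Unfold 2 (reflect across h@8): 12 holes -> [(2, 2), (2, 5), (6, 0), (6, 7), (7, 3), (7, 4), (8, 3), (8, 4), (9, 0), (9, 7), (13, 2), (13, 5)]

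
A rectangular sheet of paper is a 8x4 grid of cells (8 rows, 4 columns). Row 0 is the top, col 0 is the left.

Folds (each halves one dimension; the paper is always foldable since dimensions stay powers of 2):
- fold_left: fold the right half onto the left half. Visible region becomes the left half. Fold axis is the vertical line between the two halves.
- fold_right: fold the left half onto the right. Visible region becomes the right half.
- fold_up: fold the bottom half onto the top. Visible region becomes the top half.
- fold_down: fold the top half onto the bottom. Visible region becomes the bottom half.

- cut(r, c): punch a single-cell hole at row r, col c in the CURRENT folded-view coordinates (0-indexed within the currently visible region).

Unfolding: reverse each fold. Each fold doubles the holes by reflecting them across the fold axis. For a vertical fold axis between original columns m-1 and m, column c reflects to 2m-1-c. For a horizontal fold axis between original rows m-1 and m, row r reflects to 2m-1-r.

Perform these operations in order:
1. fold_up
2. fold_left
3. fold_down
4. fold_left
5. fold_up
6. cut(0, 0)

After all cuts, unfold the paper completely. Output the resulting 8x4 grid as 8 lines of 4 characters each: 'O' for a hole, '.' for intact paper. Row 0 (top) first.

Answer: OOOO
OOOO
OOOO
OOOO
OOOO
OOOO
OOOO
OOOO

Derivation:
Op 1 fold_up: fold axis h@4; visible region now rows[0,4) x cols[0,4) = 4x4
Op 2 fold_left: fold axis v@2; visible region now rows[0,4) x cols[0,2) = 4x2
Op 3 fold_down: fold axis h@2; visible region now rows[2,4) x cols[0,2) = 2x2
Op 4 fold_left: fold axis v@1; visible region now rows[2,4) x cols[0,1) = 2x1
Op 5 fold_up: fold axis h@3; visible region now rows[2,3) x cols[0,1) = 1x1
Op 6 cut(0, 0): punch at orig (2,0); cuts so far [(2, 0)]; region rows[2,3) x cols[0,1) = 1x1
Unfold 1 (reflect across h@3): 2 holes -> [(2, 0), (3, 0)]
Unfold 2 (reflect across v@1): 4 holes -> [(2, 0), (2, 1), (3, 0), (3, 1)]
Unfold 3 (reflect across h@2): 8 holes -> [(0, 0), (0, 1), (1, 0), (1, 1), (2, 0), (2, 1), (3, 0), (3, 1)]
Unfold 4 (reflect across v@2): 16 holes -> [(0, 0), (0, 1), (0, 2), (0, 3), (1, 0), (1, 1), (1, 2), (1, 3), (2, 0), (2, 1), (2, 2), (2, 3), (3, 0), (3, 1), (3, 2), (3, 3)]
Unfold 5 (reflect across h@4): 32 holes -> [(0, 0), (0, 1), (0, 2), (0, 3), (1, 0), (1, 1), (1, 2), (1, 3), (2, 0), (2, 1), (2, 2), (2, 3), (3, 0), (3, 1), (3, 2), (3, 3), (4, 0), (4, 1), (4, 2), (4, 3), (5, 0), (5, 1), (5, 2), (5, 3), (6, 0), (6, 1), (6, 2), (6, 3), (7, 0), (7, 1), (7, 2), (7, 3)]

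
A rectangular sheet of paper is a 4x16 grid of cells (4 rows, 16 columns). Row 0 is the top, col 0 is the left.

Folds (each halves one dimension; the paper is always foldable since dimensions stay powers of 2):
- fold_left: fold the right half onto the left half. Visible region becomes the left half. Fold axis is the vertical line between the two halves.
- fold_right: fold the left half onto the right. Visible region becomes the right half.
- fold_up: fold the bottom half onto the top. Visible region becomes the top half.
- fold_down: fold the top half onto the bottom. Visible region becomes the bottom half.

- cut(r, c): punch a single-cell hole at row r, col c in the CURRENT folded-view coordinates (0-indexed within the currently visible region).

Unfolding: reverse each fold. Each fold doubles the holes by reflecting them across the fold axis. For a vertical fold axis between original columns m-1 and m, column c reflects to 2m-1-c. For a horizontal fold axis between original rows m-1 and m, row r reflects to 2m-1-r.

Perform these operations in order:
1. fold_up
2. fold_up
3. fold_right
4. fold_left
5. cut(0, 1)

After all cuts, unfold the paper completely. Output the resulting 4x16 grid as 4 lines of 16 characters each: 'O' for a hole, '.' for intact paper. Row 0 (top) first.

Op 1 fold_up: fold axis h@2; visible region now rows[0,2) x cols[0,16) = 2x16
Op 2 fold_up: fold axis h@1; visible region now rows[0,1) x cols[0,16) = 1x16
Op 3 fold_right: fold axis v@8; visible region now rows[0,1) x cols[8,16) = 1x8
Op 4 fold_left: fold axis v@12; visible region now rows[0,1) x cols[8,12) = 1x4
Op 5 cut(0, 1): punch at orig (0,9); cuts so far [(0, 9)]; region rows[0,1) x cols[8,12) = 1x4
Unfold 1 (reflect across v@12): 2 holes -> [(0, 9), (0, 14)]
Unfold 2 (reflect across v@8): 4 holes -> [(0, 1), (0, 6), (0, 9), (0, 14)]
Unfold 3 (reflect across h@1): 8 holes -> [(0, 1), (0, 6), (0, 9), (0, 14), (1, 1), (1, 6), (1, 9), (1, 14)]
Unfold 4 (reflect across h@2): 16 holes -> [(0, 1), (0, 6), (0, 9), (0, 14), (1, 1), (1, 6), (1, 9), (1, 14), (2, 1), (2, 6), (2, 9), (2, 14), (3, 1), (3, 6), (3, 9), (3, 14)]

Answer: .O....O..O....O.
.O....O..O....O.
.O....O..O....O.
.O....O..O....O.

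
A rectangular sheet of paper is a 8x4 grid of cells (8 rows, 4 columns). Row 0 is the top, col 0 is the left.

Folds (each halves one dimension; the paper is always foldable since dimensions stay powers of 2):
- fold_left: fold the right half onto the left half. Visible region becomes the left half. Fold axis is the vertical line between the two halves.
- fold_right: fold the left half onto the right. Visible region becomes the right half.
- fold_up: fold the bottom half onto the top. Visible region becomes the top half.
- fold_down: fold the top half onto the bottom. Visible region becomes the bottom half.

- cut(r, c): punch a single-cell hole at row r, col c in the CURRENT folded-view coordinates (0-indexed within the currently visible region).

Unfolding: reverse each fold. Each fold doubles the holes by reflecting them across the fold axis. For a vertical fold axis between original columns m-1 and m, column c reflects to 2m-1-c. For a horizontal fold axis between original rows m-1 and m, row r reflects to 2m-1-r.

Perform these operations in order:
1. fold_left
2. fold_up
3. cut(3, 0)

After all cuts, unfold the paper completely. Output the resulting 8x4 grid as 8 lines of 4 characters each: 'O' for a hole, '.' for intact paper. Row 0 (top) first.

Answer: ....
....
....
O..O
O..O
....
....
....

Derivation:
Op 1 fold_left: fold axis v@2; visible region now rows[0,8) x cols[0,2) = 8x2
Op 2 fold_up: fold axis h@4; visible region now rows[0,4) x cols[0,2) = 4x2
Op 3 cut(3, 0): punch at orig (3,0); cuts so far [(3, 0)]; region rows[0,4) x cols[0,2) = 4x2
Unfold 1 (reflect across h@4): 2 holes -> [(3, 0), (4, 0)]
Unfold 2 (reflect across v@2): 4 holes -> [(3, 0), (3, 3), (4, 0), (4, 3)]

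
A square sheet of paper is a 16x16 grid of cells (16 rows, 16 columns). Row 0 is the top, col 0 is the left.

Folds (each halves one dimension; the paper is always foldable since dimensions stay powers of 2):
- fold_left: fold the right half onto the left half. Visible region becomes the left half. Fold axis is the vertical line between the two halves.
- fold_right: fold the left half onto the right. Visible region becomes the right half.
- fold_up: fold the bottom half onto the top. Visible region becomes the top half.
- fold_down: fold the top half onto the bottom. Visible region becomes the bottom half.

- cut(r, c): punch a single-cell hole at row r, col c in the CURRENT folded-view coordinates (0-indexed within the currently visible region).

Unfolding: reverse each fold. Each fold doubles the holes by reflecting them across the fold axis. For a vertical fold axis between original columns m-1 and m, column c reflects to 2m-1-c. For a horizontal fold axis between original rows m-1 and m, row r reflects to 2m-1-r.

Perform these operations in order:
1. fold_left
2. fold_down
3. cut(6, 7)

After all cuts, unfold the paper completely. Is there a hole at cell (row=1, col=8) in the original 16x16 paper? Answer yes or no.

Answer: yes

Derivation:
Op 1 fold_left: fold axis v@8; visible region now rows[0,16) x cols[0,8) = 16x8
Op 2 fold_down: fold axis h@8; visible region now rows[8,16) x cols[0,8) = 8x8
Op 3 cut(6, 7): punch at orig (14,7); cuts so far [(14, 7)]; region rows[8,16) x cols[0,8) = 8x8
Unfold 1 (reflect across h@8): 2 holes -> [(1, 7), (14, 7)]
Unfold 2 (reflect across v@8): 4 holes -> [(1, 7), (1, 8), (14, 7), (14, 8)]
Holes: [(1, 7), (1, 8), (14, 7), (14, 8)]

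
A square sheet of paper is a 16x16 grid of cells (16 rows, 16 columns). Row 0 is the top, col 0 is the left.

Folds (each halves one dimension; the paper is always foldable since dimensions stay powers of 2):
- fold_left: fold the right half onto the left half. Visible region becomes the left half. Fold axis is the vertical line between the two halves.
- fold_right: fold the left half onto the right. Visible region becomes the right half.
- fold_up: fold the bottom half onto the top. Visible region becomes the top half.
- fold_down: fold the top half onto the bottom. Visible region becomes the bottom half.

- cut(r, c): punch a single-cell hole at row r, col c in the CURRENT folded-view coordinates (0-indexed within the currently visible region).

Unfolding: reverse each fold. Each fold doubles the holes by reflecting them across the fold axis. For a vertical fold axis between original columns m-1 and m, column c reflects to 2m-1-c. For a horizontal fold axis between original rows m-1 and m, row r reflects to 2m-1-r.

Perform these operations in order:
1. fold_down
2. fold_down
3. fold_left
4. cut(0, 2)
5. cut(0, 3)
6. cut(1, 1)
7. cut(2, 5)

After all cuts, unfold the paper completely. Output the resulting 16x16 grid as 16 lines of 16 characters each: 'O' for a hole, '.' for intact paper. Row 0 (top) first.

Answer: ................
.....O....O.....
.O............O.
..OO........OO..
..OO........OO..
.O............O.
.....O....O.....
................
................
.....O....O.....
.O............O.
..OO........OO..
..OO........OO..
.O............O.
.....O....O.....
................

Derivation:
Op 1 fold_down: fold axis h@8; visible region now rows[8,16) x cols[0,16) = 8x16
Op 2 fold_down: fold axis h@12; visible region now rows[12,16) x cols[0,16) = 4x16
Op 3 fold_left: fold axis v@8; visible region now rows[12,16) x cols[0,8) = 4x8
Op 4 cut(0, 2): punch at orig (12,2); cuts so far [(12, 2)]; region rows[12,16) x cols[0,8) = 4x8
Op 5 cut(0, 3): punch at orig (12,3); cuts so far [(12, 2), (12, 3)]; region rows[12,16) x cols[0,8) = 4x8
Op 6 cut(1, 1): punch at orig (13,1); cuts so far [(12, 2), (12, 3), (13, 1)]; region rows[12,16) x cols[0,8) = 4x8
Op 7 cut(2, 5): punch at orig (14,5); cuts so far [(12, 2), (12, 3), (13, 1), (14, 5)]; region rows[12,16) x cols[0,8) = 4x8
Unfold 1 (reflect across v@8): 8 holes -> [(12, 2), (12, 3), (12, 12), (12, 13), (13, 1), (13, 14), (14, 5), (14, 10)]
Unfold 2 (reflect across h@12): 16 holes -> [(9, 5), (9, 10), (10, 1), (10, 14), (11, 2), (11, 3), (11, 12), (11, 13), (12, 2), (12, 3), (12, 12), (12, 13), (13, 1), (13, 14), (14, 5), (14, 10)]
Unfold 3 (reflect across h@8): 32 holes -> [(1, 5), (1, 10), (2, 1), (2, 14), (3, 2), (3, 3), (3, 12), (3, 13), (4, 2), (4, 3), (4, 12), (4, 13), (5, 1), (5, 14), (6, 5), (6, 10), (9, 5), (9, 10), (10, 1), (10, 14), (11, 2), (11, 3), (11, 12), (11, 13), (12, 2), (12, 3), (12, 12), (12, 13), (13, 1), (13, 14), (14, 5), (14, 10)]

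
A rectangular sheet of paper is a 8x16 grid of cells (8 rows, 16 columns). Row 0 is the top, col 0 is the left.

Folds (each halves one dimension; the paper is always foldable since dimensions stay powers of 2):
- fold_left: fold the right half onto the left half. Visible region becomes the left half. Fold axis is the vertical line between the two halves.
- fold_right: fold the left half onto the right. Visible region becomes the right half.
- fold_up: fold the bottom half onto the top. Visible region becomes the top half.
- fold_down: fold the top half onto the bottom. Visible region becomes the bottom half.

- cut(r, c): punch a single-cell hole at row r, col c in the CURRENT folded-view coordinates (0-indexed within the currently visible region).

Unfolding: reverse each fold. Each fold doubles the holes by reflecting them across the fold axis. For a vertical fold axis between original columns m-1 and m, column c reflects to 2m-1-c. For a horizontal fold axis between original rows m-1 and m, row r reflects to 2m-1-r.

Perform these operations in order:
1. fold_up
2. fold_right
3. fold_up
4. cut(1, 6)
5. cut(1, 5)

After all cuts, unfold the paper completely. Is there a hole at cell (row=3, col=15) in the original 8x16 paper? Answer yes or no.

Answer: no

Derivation:
Op 1 fold_up: fold axis h@4; visible region now rows[0,4) x cols[0,16) = 4x16
Op 2 fold_right: fold axis v@8; visible region now rows[0,4) x cols[8,16) = 4x8
Op 3 fold_up: fold axis h@2; visible region now rows[0,2) x cols[8,16) = 2x8
Op 4 cut(1, 6): punch at orig (1,14); cuts so far [(1, 14)]; region rows[0,2) x cols[8,16) = 2x8
Op 5 cut(1, 5): punch at orig (1,13); cuts so far [(1, 13), (1, 14)]; region rows[0,2) x cols[8,16) = 2x8
Unfold 1 (reflect across h@2): 4 holes -> [(1, 13), (1, 14), (2, 13), (2, 14)]
Unfold 2 (reflect across v@8): 8 holes -> [(1, 1), (1, 2), (1, 13), (1, 14), (2, 1), (2, 2), (2, 13), (2, 14)]
Unfold 3 (reflect across h@4): 16 holes -> [(1, 1), (1, 2), (1, 13), (1, 14), (2, 1), (2, 2), (2, 13), (2, 14), (5, 1), (5, 2), (5, 13), (5, 14), (6, 1), (6, 2), (6, 13), (6, 14)]
Holes: [(1, 1), (1, 2), (1, 13), (1, 14), (2, 1), (2, 2), (2, 13), (2, 14), (5, 1), (5, 2), (5, 13), (5, 14), (6, 1), (6, 2), (6, 13), (6, 14)]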